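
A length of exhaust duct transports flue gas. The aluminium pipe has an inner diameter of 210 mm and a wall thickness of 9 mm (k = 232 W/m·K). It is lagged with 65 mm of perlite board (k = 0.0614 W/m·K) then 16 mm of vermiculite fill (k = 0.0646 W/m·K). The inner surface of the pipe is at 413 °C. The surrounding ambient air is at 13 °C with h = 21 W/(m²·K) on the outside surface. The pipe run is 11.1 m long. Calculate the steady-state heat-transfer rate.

Radial resistances (cylindrical: R_cond = ln(r_o/r_i)/(2πkL), R_conv = 1/(h·2πrL)):
R_aluminium pipe wall = ln(114/105)/(2π×232×11.1) = 5.083×10^-6 K/W
R_perlite board = ln(179/114)/(2π×0.0614×11.1) = 0.1054 K/W
R_vermiculite fill = ln(195/179)/(2π×0.0646×11.1) = 0.019 K/W
R_outer film = 1/(h_o·2πr_oL) = 1/(21×2π×0.195×11.1) = 0.003501 K/W
R_total = 0.1279 K/W
Q = ΔT/R_total = 400/0.1279

Q ≈ 3130 W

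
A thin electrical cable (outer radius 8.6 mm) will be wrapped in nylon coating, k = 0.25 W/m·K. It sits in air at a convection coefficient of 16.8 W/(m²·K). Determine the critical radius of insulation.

r_cr ≈ 14.9 mm

For a cylinder r_cr = k/h = 0.25/16.8
r_cr = 14.9 mm; since the bare radius (8.6 mm) is below r_cr, adding a thin layer of insulation will *increase* heat loss.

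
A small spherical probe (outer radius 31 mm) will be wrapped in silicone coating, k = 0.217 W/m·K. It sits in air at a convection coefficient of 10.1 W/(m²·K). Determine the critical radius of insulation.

For a sphere r_cr = 2k/h = 2×0.217/10.1
r_cr = 43 mm; since the bare radius (31 mm) is below r_cr, adding a thin layer of insulation will *increase* heat loss.

r_cr ≈ 43 mm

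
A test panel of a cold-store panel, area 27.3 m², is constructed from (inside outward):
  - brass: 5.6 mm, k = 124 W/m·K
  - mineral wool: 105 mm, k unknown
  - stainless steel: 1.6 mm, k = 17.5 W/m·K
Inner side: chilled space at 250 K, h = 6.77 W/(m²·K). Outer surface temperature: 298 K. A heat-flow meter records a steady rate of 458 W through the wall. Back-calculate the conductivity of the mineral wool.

k ≈ 0.0387 W/(m·K)

Model the wall as resistances in series:
R_inner film = 1/(h_i·A) = 1/(6.77×27.3) = 0.005411 K/W
R_brass = L/(kA) = 0.0056/(124×27.3) = 1.654×10^-6 K/W
R_stainless steel = L/(kA) = 0.0016/(17.5×27.3) = 3.349×10^-6 K/W
Sum of known resistances R_other = 0.005416 K/W
Total R = ΔT/Q = 48/458 = 0.1048 K/W
R_mineral wool = R_total − R_other = 0.09939 K/W
k = L/(R·A) = 0.105/(0.09939×27.3)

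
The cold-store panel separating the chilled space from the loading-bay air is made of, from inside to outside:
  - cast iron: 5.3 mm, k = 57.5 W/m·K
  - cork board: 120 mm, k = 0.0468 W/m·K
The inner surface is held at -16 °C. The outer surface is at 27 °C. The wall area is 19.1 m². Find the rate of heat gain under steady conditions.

Series thermal resistances:
R_cast iron = L/(kA) = 0.0053/(57.5×19.1) = 4.826×10^-6 K/W
R_cork board = L/(kA) = 0.12/(0.0468×19.1) = 0.1342 K/W
R_total = 0.1343 K/W
Q = ΔT / R_total = 43 / 0.1343

Q ≈ 320 W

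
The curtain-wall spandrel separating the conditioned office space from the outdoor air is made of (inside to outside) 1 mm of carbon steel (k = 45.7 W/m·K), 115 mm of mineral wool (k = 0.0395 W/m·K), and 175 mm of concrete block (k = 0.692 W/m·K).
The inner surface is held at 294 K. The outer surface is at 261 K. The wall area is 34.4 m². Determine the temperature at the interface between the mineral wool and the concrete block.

T ≈ 264 K

Thermal resistances in series:
R_carbon steel = L/(kA) = 0.001/(45.7×34.4) = 6.361×10^-7 K/W
R_mineral wool = L/(kA) = 0.115/(0.0395×34.4) = 0.08463 K/W
R_concrete block = L/(kA) = 0.175/(0.692×34.4) = 0.007351 K/W
R_total = 0.09199 K/W;  Q = ΔT/R_total = 33/0.09199 = 358.8 W
T_interface = T_inner − Q·ΣR(inner→interface) = 294 − 359×0.08463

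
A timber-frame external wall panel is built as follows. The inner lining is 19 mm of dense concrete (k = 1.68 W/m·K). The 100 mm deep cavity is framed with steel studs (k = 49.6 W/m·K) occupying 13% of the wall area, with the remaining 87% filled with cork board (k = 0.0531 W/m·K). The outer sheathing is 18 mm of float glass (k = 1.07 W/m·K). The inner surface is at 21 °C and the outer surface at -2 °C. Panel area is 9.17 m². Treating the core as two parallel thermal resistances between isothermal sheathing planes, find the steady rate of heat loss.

Sheathing layers in series; stud and cavity paths in parallel between them.
R_inner = 0.019/(1.68×9.17) = 0.001233 K/W
R_stud  = 0.1/(49.6×0.13×9.17) = 0.001691 K/W
R_cav   = 0.1/(0.0531×0.87×9.17) = 0.2361 K/W
1/R_core = 1/R_stud + 1/R_cav → R_core = 0.001679 K/W
R_outer = 0.018/(1.07×9.17) = 0.001835 K/W
R_total = 0.004747 K/W
Q = ΔT/R_total = 23/0.004747

Q ≈ 4850 W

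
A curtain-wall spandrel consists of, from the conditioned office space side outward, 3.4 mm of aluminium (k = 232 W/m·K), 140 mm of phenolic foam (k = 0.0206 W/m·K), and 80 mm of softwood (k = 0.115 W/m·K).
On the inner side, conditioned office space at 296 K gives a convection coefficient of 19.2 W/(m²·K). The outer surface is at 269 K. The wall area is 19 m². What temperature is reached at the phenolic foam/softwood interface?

T ≈ 271 K

Treating each layer as a thermal resistance in series:
R_inner film = 1/(h_i·A) = 1/(19.2×19) = 0.002741 K/W
R_aluminium = L/(kA) = 0.0034/(232×19) = 7.713×10^-7 K/W
R_phenolic foam = L/(kA) = 0.14/(0.0206×19) = 0.3577 K/W
R_softwood = L/(kA) = 0.08/(0.115×19) = 0.03661 K/W
R_total = 0.397 K/W;  Q = ΔT/R_total = 27/0.397 = 68 W
T_interface = T_inner − Q·ΣR(inner→interface) = 296 − 68×0.3604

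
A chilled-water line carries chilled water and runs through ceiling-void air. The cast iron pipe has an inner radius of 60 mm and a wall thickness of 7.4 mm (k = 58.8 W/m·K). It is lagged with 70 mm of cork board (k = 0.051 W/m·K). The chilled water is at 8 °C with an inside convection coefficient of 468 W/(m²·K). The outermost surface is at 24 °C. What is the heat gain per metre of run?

Radial resistances (cylindrical: R_cond = ln(r_o/r_i)/(2πkL), R_conv = 1/(h·2πrL)):
R_inner film = 1/(h_i·2πr₁L) = 1/(468×2π×0.06×1) = 0.005668 K/W
R_cast iron pipe wall = ln(67.4/60)/(2π×58.8×1) = 3.148×10^-4 K/W
R_cork board = ln(137.4/67.4)/(2π×0.051×1) = 2.223 K/W
R_total = 2.229 K/W
Q = ΔT/R_total = 16/2.229

q′ ≈ 7.18 W/m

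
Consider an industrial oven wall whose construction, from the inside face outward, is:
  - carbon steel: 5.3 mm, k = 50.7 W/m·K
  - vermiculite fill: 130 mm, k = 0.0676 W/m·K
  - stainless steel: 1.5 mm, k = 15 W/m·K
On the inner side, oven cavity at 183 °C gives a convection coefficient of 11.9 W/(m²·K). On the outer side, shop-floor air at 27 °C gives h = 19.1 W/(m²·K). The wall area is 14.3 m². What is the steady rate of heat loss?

Q ≈ 1080 W

Thermal resistances in series:
R_inner film = 1/(h_i·A) = 1/(11.9×14.3) = 0.005876 K/W
R_carbon steel = L/(kA) = 0.0053/(50.7×14.3) = 7.31×10^-6 K/W
R_vermiculite fill = L/(kA) = 0.13/(0.0676×14.3) = 0.1345 K/W
R_stainless steel = L/(kA) = 0.0015/(15×14.3) = 6.993×10^-6 K/W
R_outer film = 1/(h_o·A) = 1/(19.1×14.3) = 0.003661 K/W
R_total = 0.144 K/W
Q = ΔT / R_total = 156 / 0.144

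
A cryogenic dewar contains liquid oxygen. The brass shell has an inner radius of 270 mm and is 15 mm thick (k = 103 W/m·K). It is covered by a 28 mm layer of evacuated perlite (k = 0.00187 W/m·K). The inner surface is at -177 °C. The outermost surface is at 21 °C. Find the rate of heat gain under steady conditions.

Spherical conduction: R = (1/r_in − 1/r_out)/(4πk) per layer; series-sum.
R_brass shell = (1/0.27 − 1/0.285)/(4π×103) = 1.506×10^-4 K/W
R_evacuated perlite = (1/0.285 − 1/0.313)/(4π×0.00187) = 13.36 K/W
R_total = 13.36 K/W
Q = ΔT/R_total = 198/13.36

Q ≈ 14.8 W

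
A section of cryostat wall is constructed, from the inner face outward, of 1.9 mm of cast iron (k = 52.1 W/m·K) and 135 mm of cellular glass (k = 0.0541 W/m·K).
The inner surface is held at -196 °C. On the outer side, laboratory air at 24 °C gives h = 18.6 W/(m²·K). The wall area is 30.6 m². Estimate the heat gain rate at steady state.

Series thermal resistances:
R_cast iron = L/(kA) = 0.0019/(52.1×30.6) = 1.192×10^-6 K/W
R_cellular glass = L/(kA) = 0.135/(0.0541×30.6) = 0.08155 K/W
R_outer film = 1/(h_o·A) = 1/(18.6×30.6) = 0.001757 K/W
R_total = 0.08331 K/W
Q = ΔT / R_total = 220 / 0.08331

Q ≈ 2640 W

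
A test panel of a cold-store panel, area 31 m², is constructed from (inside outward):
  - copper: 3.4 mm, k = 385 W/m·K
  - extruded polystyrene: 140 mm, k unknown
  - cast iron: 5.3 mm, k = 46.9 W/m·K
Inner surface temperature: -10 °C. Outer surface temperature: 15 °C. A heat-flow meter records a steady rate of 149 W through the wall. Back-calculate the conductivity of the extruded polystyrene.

k ≈ 0.0269 W/(m·K)

Treating each layer as a thermal resistance in series:
R_copper = L/(kA) = 0.0034/(385×31) = 2.849×10^-7 K/W
R_cast iron = L/(kA) = 0.0053/(46.9×31) = 3.645×10^-6 K/W
Sum of known resistances R_other = 3.93×10^-6 K/W
Total R = ΔT/Q = 25/149 = 0.1678 K/W
R_extruded polystyrene = R_total − R_other = 0.1678 K/W
k = L/(R·A) = 0.14/(0.1678×31)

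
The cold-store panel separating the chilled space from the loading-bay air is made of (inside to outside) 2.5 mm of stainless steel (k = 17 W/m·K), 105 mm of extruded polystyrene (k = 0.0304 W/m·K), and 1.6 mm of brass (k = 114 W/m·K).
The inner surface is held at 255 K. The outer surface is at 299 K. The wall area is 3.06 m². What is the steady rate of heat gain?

Q ≈ 39 W

Treating each layer as a thermal resistance in series:
R_stainless steel = L/(kA) = 0.0025/(17×3.06) = 4.806×10^-5 K/W
R_extruded polystyrene = L/(kA) = 0.105/(0.0304×3.06) = 1.129 K/W
R_brass = L/(kA) = 0.0016/(114×3.06) = 4.587×10^-6 K/W
R_total = 1.129 K/W
Q = ΔT / R_total = 44 / 1.129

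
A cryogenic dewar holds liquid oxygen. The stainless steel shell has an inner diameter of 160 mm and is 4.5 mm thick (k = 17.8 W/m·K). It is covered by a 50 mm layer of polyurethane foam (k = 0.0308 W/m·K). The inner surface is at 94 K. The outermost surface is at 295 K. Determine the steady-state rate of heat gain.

For a spherical shell R = (1/r₁ − 1/r₂)/(4πk); film R = 1/(h·4πr²). In series:
R_stainless steel shell = (1/0.08 − 1/0.0845)/(4π×17.8) = 0.002976 K/W
R_polyurethane foam = (1/0.0845 − 1/0.1345)/(4π×0.0308) = 11.37 K/W
R_total = 11.37 K/W
Q = ΔT/R_total = 201/11.37

Q ≈ 17.7 W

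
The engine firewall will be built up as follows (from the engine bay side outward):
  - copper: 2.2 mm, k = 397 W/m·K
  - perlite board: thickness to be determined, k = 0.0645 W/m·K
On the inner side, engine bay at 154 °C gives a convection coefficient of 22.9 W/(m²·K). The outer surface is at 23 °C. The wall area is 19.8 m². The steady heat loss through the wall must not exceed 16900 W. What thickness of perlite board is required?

L ≈ 7.08 mm

Model the wall as resistances in series:
R_inner film = 1/(h_i·A) = 1/(22.9×19.8) = 0.002205 K/W
R_copper = L/(kA) = 0.0022/(397×19.8) = 2.799×10^-7 K/W
Sum of the known resistances R_other = 0.002206 K/W
Required total resistance R_tot = ΔT/Q_allow = 131/16900 = 0.007751 K/W
R_perlite board = R_tot − R_other = 0.005546 K/W
L = R·k·A = 0.005546×0.0645×19.8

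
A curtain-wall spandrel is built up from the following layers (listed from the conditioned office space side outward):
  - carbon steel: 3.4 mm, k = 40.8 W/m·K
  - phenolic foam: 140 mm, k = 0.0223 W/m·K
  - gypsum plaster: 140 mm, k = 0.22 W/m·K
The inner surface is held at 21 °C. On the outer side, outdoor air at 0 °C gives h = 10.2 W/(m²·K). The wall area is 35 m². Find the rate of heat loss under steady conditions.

Q ≈ 105 W

Thermal resistances in series:
R_carbon steel = L/(kA) = 0.0034/(40.8×35) = 2.381×10^-6 K/W
R_phenolic foam = L/(kA) = 0.14/(0.0223×35) = 0.1794 K/W
R_gypsum plaster = L/(kA) = 0.14/(0.22×35) = 0.01818 K/W
R_outer film = 1/(h_o·A) = 1/(10.2×35) = 0.002801 K/W
R_total = 0.2004 K/W
Q = ΔT / R_total = 21 / 0.2004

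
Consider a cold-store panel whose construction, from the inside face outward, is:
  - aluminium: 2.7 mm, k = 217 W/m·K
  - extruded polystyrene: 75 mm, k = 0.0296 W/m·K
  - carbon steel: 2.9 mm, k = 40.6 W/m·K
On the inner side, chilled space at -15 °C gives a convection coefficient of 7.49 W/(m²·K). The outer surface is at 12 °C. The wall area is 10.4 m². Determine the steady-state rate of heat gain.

Treating each layer as a thermal resistance in series:
R_inner film = 1/(h_i·A) = 1/(7.49×10.4) = 0.01284 K/W
R_aluminium = L/(kA) = 0.0027/(217×10.4) = 1.196×10^-6 K/W
R_extruded polystyrene = L/(kA) = 0.075/(0.0296×10.4) = 0.2436 K/W
R_carbon steel = L/(kA) = 0.0029/(40.6×10.4) = 6.868×10^-6 K/W
R_total = 0.2565 K/W
Q = ΔT / R_total = 27 / 0.2565

Q ≈ 105 W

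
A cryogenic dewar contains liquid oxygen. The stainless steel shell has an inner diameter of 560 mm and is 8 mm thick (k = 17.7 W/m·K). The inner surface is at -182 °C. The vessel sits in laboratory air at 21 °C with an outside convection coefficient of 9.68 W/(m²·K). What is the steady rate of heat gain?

Radial (spherical) resistances in series:
R_stainless steel shell = (1/0.28 − 1/0.288)/(4π×17.7) = 4.46×10^-4 K/W
R_outer film = 1/(h·4πr_o²) = 1/(9.68×4π×0.288²) = 0.09911 K/W
R_total = 0.09956 K/W
Q = ΔT/R_total = 203/0.09956

Q ≈ 2040 W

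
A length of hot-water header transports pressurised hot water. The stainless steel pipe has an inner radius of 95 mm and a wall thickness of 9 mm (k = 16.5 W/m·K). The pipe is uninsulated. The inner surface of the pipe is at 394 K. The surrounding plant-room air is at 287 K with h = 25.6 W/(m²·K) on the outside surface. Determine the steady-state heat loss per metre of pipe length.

q′ ≈ 1760 W/m

Per-layer cylindrical resistances, series-summed:
R_stainless steel pipe wall = ln(104/95)/(2π×16.5×1) = 8.731×10^-4 K/W
R_outer film = 1/(h_o·2πr_oL) = 1/(25.6×2π×0.104×1) = 0.05978 K/W
R_total = 0.06065 K/W
Q = ΔT/R_total = 107/0.06065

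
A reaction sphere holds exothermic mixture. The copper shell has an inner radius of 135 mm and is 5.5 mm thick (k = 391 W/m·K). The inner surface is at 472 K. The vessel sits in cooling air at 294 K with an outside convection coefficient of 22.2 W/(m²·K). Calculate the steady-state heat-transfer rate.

Each spherical layer contributes R = (1/r_i − 1/r_o)/(4πk):
R_copper shell = (1/0.135 − 1/0.1405)/(4π×391) = 5.902×10^-5 K/W
R_outer film = 1/(h·4πr_o²) = 1/(22.2×4π×0.1405²) = 0.1816 K/W
R_total = 0.1816 K/W
Q = ΔT/R_total = 178/0.1816

Q ≈ 980 W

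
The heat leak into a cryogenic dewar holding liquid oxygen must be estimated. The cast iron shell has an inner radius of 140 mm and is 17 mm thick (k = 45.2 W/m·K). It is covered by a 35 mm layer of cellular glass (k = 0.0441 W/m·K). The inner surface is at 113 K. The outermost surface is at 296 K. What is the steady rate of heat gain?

Q ≈ 87.3 W

For a spherical shell R = (1/r₁ − 1/r₂)/(4πk); film R = 1/(h·4πr²). In series:
R_cast iron shell = (1/0.14 − 1/0.157)/(4π×45.2) = 0.001362 K/W
R_cellular glass = (1/0.157 − 1/0.192)/(4π×0.0441) = 2.095 K/W
R_total = 2.097 K/W
Q = ΔT/R_total = 183/2.097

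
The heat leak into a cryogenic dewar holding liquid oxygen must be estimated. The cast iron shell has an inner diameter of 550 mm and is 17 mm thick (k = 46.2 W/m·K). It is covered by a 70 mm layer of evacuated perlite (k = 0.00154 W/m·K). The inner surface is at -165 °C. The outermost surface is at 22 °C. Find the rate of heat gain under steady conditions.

Spherical conduction: R = (1/r_in − 1/r_out)/(4πk) per layer; series-sum.
R_cast iron shell = (1/0.275 − 1/0.292)/(4π×46.2) = 3.647×10^-4 K/W
R_evacuated perlite = (1/0.292 − 1/0.362)/(4π×0.00154) = 34.22 K/W
R_total = 34.22 K/W
Q = ΔT/R_total = 187/34.22

Q ≈ 5.46 W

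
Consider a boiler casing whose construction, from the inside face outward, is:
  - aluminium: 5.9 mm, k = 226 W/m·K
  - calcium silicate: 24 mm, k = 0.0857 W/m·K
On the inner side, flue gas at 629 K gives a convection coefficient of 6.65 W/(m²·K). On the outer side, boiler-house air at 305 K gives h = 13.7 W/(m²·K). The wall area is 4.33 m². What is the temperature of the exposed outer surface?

T ≈ 352 K

Series thermal resistances:
R_inner film = 1/(h_i·A) = 1/(6.65×4.33) = 0.03473 K/W
R_aluminium = L/(kA) = 0.0059/(226×4.33) = 6.029×10^-6 K/W
R_calcium silicate = L/(kA) = 0.024/(0.0857×4.33) = 0.06468 K/W
R_outer film = 1/(h_o·A) = 1/(13.7×4.33) = 0.01686 K/W
R_total = 0.1163 K/W;  Q = ΔT/R_total = 324/0.1163 = 2787 W
T_interface = T_inner − Q·ΣR(inner→interface) = 629 − 2790×0.09941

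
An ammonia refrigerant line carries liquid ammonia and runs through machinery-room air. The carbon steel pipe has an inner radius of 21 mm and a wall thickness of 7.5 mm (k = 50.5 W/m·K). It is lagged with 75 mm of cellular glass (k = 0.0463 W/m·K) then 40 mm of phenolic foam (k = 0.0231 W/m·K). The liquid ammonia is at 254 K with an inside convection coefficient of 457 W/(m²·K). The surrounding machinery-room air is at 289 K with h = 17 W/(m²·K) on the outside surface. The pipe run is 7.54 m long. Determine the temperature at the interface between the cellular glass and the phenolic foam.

T ≈ 277 K

Treating each annulus and film as a series resistance:
R_inner film = 1/(h_i·2πr₁L) = 1/(457×2π×0.021×7.54) = 0.002199 K/W
R_carbon steel pipe wall = ln(28.5/21)/(2π×50.5×7.54) = 1.276×10^-4 K/W
R_cellular glass = ln(103.5/28.5)/(2π×0.0463×7.54) = 0.588 K/W
R_phenolic foam = ln(143.5/103.5)/(2π×0.0231×7.54) = 0.2986 K/W
R_outer film = 1/(h_o·2πr_oL) = 1/(17×2π×0.1435×7.54) = 0.008653 K/W
R_total = 0.8975 K/W
Q = ΔT/R_total = 35/0.8975
Q = 39 W
T_interface = T_inner + Q·ΣR(inner→interface) = 254 + 39×0.5903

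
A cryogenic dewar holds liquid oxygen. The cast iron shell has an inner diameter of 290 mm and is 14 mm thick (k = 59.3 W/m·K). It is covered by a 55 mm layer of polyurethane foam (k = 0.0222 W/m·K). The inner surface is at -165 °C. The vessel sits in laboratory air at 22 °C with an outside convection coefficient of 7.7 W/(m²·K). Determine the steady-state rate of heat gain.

Each spherical layer contributes R = (1/r_i − 1/r_o)/(4πk):
R_cast iron shell = (1/0.145 − 1/0.159)/(4π×59.3) = 8.149×10^-4 K/W
R_polyurethane foam = (1/0.159 − 1/0.214)/(4π×0.0222) = 5.794 K/W
R_outer film = 1/(h·4πr_o²) = 1/(7.7×4π×0.214²) = 0.2257 K/W
R_total = 6.021 K/W
Q = ΔT/R_total = 187/6.021

Q ≈ 31.1 W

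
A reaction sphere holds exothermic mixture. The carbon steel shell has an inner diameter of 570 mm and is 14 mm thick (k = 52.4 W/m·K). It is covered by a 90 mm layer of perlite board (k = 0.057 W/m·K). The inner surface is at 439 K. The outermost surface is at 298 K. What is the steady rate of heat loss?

Q ≈ 130 W

Radial (spherical) resistances in series:
R_carbon steel shell = (1/0.285 − 1/0.299)/(4π×52.4) = 2.495×10^-4 K/W
R_perlite board = (1/0.299 − 1/0.389)/(4π×0.057) = 1.08 K/W
R_total = 1.081 K/W
Q = ΔT/R_total = 141/1.081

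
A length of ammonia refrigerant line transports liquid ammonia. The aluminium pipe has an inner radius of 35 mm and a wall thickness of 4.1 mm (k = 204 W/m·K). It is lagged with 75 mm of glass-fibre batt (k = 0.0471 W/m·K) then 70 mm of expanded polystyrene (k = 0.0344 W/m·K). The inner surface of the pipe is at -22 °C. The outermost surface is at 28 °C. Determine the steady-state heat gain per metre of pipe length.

Treating each annulus and film as a series resistance:
R_aluminium pipe wall = ln(39.1/35)/(2π×204×1) = 8.642×10^-5 K/W
R_glass-fibre batt = ln(114.1/39.1)/(2π×0.0471×1) = 3.619 K/W
R_expanded polystyrene = ln(184.1/114.1)/(2π×0.0344×1) = 2.213 K/W
R_total = 5.832 K/W
Q = ΔT/R_total = 50/5.832

q′ ≈ 8.57 W/m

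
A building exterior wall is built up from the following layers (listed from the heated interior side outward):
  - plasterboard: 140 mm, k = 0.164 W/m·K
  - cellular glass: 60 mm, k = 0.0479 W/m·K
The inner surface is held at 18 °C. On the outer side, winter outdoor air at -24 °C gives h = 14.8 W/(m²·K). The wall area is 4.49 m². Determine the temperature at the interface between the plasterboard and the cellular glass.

T ≈ 1.51 °C

Using the resistance-network approach (series):
R_plasterboard = L/(kA) = 0.14/(0.164×4.49) = 0.1901 K/W
R_cellular glass = L/(kA) = 0.06/(0.0479×4.49) = 0.279 K/W
R_outer film = 1/(h_o·A) = 1/(14.8×4.49) = 0.01505 K/W
R_total = 0.4842 K/W;  Q = ΔT/R_total = 42/0.4842 = 86.75 W
T_interface = T_inner − Q·ΣR(inner→interface) = 18 − 86.7×0.1901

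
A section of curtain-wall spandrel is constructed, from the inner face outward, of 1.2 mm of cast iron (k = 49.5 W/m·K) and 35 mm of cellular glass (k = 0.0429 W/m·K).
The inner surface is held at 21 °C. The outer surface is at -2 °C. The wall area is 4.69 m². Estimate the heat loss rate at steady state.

Q ≈ 132 W

Thermal resistances in series:
R_cast iron = L/(kA) = 0.0012/(49.5×4.69) = 5.169×10^-6 K/W
R_cellular glass = L/(kA) = 0.035/(0.0429×4.69) = 0.174 K/W
R_total = 0.174 K/W
Q = ΔT / R_total = 23 / 0.174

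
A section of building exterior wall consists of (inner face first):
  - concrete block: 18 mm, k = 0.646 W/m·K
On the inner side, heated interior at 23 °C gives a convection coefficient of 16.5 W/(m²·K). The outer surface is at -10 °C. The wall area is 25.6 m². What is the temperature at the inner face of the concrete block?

T ≈ 0.393 °C

Using the resistance-network approach (series):
R_inner film = 1/(h_i·A) = 1/(16.5×25.6) = 0.002367 K/W
R_concrete block = L/(kA) = 0.018/(0.646×25.6) = 0.001088 K/W
R_total = 0.003456 K/W;  Q = ΔT/R_total = 33/0.003456 = 9549 W
T_interface = T_inner − Q·ΣR(inner→interface) = 23 − 9550×0.002367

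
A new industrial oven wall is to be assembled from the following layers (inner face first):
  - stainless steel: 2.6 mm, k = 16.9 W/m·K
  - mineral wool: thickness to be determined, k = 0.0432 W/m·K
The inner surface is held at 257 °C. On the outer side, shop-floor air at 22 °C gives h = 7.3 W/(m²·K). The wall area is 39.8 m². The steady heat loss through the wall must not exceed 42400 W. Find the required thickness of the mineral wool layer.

L ≈ 3.61 mm

Thermal resistances in series:
R_stainless steel = L/(kA) = 0.0026/(16.9×39.8) = 3.865×10^-6 K/W
R_outer film = 1/(h_o·A) = 1/(7.3×39.8) = 0.003442 K/W
Sum of the known resistances R_other = 0.003446 K/W
Required total resistance R_tot = ΔT/Q_allow = 235/42400 = 0.005542 K/W
R_mineral wool = R_tot − R_other = 0.002097 K/W
L = R·k·A = 0.002097×0.0432×39.8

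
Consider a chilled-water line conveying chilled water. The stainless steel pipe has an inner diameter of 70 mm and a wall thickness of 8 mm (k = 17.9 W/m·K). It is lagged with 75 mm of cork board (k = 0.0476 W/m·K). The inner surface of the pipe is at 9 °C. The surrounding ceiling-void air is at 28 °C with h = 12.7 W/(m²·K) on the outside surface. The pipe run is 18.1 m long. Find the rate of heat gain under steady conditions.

Q ≈ 98.7 W

Treating each annulus and film as a series resistance:
R_stainless steel pipe wall = ln(43/35)/(2π×17.9×18.1) = 1.011×10^-4 K/W
R_cork board = ln(118/43)/(2π×0.0476×18.1) = 0.1865 K/W
R_outer film = 1/(h_o·2πr_oL) = 1/(12.7×2π×0.118×18.1) = 0.005868 K/W
R_total = 0.1924 K/W
Q = ΔT/R_total = 19/0.1924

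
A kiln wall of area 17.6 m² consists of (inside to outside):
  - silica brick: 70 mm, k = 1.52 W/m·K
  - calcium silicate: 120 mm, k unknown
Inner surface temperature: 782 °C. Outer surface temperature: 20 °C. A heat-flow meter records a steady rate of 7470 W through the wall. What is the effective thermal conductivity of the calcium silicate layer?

k ≈ 0.0686 W/(m·K)

Treating each layer as a thermal resistance in series:
R_silica brick = L/(kA) = 0.07/(1.52×17.6) = 0.002617 K/W
Sum of known resistances R_other = 0.002617 K/W
Total R = ΔT/Q = 762/7470 = 0.102 K/W
R_calcium silicate = R_total − R_other = 0.09939 K/W
k = L/(R·A) = 0.12/(0.09939×17.6)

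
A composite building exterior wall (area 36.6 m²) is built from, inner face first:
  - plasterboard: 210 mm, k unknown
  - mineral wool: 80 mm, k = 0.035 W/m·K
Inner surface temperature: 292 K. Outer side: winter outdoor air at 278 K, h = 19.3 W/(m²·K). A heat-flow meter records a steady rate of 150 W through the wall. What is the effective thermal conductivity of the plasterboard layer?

k ≈ 0.195 W/(m·K)

Thermal resistances in series:
R_mineral wool = L/(kA) = 0.08/(0.035×36.6) = 0.06245 K/W
R_outer film = 1/(h_o·A) = 1/(19.3×36.6) = 0.001416 K/W
Sum of known resistances R_other = 0.06387 K/W
Total R = ΔT/Q = 14/150 = 0.09333 K/W
R_plasterboard = R_total − R_other = 0.02947 K/W
k = L/(R·A) = 0.21/(0.02947×36.6)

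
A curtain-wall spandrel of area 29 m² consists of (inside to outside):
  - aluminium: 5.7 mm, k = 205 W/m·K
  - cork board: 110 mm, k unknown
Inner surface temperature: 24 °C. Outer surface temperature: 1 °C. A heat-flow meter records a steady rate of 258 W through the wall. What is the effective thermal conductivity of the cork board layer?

k ≈ 0.0425 W/(m·K)

Model the wall as resistances in series:
R_aluminium = L/(kA) = 0.0057/(205×29) = 9.588×10^-7 K/W
Sum of known resistances R_other = 9.588×10^-7 K/W
Total R = ΔT/Q = 23/258 = 0.08915 K/W
R_cork board = R_total − R_other = 0.08915 K/W
k = L/(R·A) = 0.11/(0.08915×29)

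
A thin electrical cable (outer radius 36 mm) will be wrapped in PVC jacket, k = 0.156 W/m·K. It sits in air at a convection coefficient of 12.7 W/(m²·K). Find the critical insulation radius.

r_cr ≈ 12.3 mm

For a cylinder r_cr = k/h = 0.156/12.7
r_cr = 12.3 mm; since the bare radius (36 mm) is above r_cr, any added insulation will reduce heat loss.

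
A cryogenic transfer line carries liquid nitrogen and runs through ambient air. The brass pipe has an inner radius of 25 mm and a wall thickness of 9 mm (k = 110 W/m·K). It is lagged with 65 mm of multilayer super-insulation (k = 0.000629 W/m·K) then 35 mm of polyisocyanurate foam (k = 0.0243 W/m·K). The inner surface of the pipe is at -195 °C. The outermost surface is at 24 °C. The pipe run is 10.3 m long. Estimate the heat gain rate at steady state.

For a radial system each layer contributes R = ln(r_out/r_in)/(2πkL); films add R = 1/(hA).
R_brass pipe wall = ln(34/25)/(2π×110×10.3) = 4.319×10^-5 K/W
R_multilayer super-insulation = ln(99/34)/(2π×0.000629×10.3) = 26.26 K/W
R_polyisocyanurate foam = ln(134/99)/(2π×0.0243×10.3) = 0.1925 K/W
R_total = 26.45 K/W
Q = ΔT/R_total = 219/26.45

Q ≈ 8.28 W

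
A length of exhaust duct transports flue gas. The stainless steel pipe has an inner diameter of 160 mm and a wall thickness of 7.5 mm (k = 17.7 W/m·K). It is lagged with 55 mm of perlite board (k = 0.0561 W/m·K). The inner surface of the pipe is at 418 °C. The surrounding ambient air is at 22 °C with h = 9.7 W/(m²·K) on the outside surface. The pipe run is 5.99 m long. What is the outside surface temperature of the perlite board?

For a radial system each layer contributes R = ln(r_out/r_in)/(2πkL); films add R = 1/(hA).
R_stainless steel pipe wall = ln(87.5/80)/(2π×17.7×5.99) = 1.345×10^-4 K/W
R_perlite board = ln(142.5/87.5)/(2π×0.0561×5.99) = 0.231 K/W
R_outer film = 1/(h_o·2πr_oL) = 1/(9.7×2π×0.1425×5.99) = 0.01922 K/W
R_total = 0.2503 K/W
Q = ΔT/R_total = 396/0.2503
Q = 1580 W
T_interface = T_inner − Q·ΣR(inner→interface) = 418 − 1580×0.2311

T ≈ 52.4 °C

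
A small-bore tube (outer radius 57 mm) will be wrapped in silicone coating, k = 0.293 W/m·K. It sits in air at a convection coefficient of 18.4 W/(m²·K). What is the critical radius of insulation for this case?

r_cr ≈ 15.9 mm

For a cylinder r_cr = k/h = 0.293/18.4
r_cr = 15.9 mm; since the bare radius (57 mm) is above r_cr, any added insulation will reduce heat loss.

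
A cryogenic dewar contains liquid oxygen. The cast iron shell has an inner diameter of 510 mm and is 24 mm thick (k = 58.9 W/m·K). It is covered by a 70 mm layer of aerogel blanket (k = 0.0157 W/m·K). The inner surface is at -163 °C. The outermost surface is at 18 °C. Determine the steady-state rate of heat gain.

Q ≈ 49.7 W

Radial (spherical) resistances in series:
R_cast iron shell = (1/0.255 − 1/0.279)/(4π×58.9) = 4.558×10^-4 K/W
R_aerogel blanket = (1/0.279 − 1/0.349)/(4π×0.0157) = 3.644 K/W
R_total = 3.644 K/W
Q = ΔT/R_total = 181/3.644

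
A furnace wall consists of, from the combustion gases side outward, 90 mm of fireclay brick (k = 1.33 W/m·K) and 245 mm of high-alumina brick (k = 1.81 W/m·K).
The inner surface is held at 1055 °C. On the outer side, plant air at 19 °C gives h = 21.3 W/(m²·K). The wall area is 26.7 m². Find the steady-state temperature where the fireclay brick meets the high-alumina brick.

T ≈ 775 °C

Using the resistance-network approach (series):
R_fireclay brick = L/(kA) = 0.09/(1.33×26.7) = 0.002534 K/W
R_high-alumina brick = L/(kA) = 0.245/(1.81×26.7) = 0.00507 K/W
R_outer film = 1/(h_o·A) = 1/(21.3×26.7) = 0.001758 K/W
R_total = 0.009362 K/W;  Q = ΔT/R_total = 1036/0.009362 = 110700 W
T_interface = T_inner − Q·ΣR(inner→interface) = 1055 − 111000×0.002534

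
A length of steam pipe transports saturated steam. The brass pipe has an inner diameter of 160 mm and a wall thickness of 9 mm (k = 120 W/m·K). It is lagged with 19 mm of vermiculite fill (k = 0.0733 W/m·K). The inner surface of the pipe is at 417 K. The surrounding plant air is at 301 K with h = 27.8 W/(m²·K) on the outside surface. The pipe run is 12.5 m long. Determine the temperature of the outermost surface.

T ≈ 314 K

Per-layer cylindrical resistances, series-summed:
R_brass pipe wall = ln(89/80)/(2π×120×12.5) = 1.131×10^-5 K/W
R_vermiculite fill = ln(108/89)/(2π×0.0733×12.5) = 0.03361 K/W
R_outer film = 1/(h_o·2πr_oL) = 1/(27.8×2π×0.108×12.5) = 0.004241 K/W
R_total = 0.03786 K/W
Q = ΔT/R_total = 116/0.03786
Q = 3060 W
T_interface = T_inner − Q·ΣR(inner→interface) = 417 − 3060×0.03362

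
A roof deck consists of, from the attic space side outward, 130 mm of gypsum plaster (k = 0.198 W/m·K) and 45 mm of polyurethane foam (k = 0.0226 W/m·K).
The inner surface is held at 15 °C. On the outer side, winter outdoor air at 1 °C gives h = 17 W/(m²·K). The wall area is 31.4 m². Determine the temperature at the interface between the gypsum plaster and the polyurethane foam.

T ≈ 11.6 °C

Using the resistance-network approach (series):
R_gypsum plaster = L/(kA) = 0.13/(0.198×31.4) = 0.02091 K/W
R_polyurethane foam = L/(kA) = 0.045/(0.0226×31.4) = 0.06341 K/W
R_outer film = 1/(h_o·A) = 1/(17×31.4) = 0.001873 K/W
R_total = 0.0862 K/W;  Q = ΔT/R_total = 14/0.0862 = 162.4 W
T_interface = T_inner − Q·ΣR(inner→interface) = 15 − 162×0.02091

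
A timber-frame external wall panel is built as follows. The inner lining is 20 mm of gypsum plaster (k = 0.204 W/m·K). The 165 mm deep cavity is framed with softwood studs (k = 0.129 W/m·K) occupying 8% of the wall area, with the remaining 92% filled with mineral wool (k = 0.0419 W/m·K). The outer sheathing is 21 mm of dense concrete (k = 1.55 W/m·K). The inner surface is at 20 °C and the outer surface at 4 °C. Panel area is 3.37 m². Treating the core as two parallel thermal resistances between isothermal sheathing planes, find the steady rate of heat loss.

Q ≈ 15.5 W

Sheathing layers in series; stud and cavity paths in parallel between them.
R_inner = 0.02/(0.204×3.37) = 0.02909 K/W
R_stud  = 0.165/(0.129×0.08×3.37) = 4.744 K/W
R_cav   = 0.165/(0.0419×0.92×3.37) = 1.27 K/W
1/R_core = 1/R_stud + 1/R_cav → R_core = 1.002 K/W
R_outer = 0.021/(1.55×3.37) = 0.00402 K/W
R_total = 1.035 K/W
Q = ΔT/R_total = 16/1.035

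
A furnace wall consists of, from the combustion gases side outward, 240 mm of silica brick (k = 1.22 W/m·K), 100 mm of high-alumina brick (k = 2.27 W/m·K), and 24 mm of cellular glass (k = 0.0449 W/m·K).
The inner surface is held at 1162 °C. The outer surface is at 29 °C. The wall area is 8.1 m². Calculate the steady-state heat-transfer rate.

Treating each layer as a thermal resistance in series:
R_silica brick = L/(kA) = 0.24/(1.22×8.1) = 0.02429 K/W
R_high-alumina brick = L/(kA) = 0.1/(2.27×8.1) = 0.005439 K/W
R_cellular glass = L/(kA) = 0.024/(0.0449×8.1) = 0.06599 K/W
R_total = 0.09572 K/W
Q = ΔT / R_total = 1133 / 0.09572

Q ≈ 11800 W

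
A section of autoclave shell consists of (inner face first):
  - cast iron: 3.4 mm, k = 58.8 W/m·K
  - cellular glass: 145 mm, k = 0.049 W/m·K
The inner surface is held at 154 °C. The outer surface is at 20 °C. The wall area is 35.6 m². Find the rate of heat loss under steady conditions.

Treating each layer as a thermal resistance in series:
R_cast iron = L/(kA) = 0.0034/(58.8×35.6) = 1.624×10^-6 K/W
R_cellular glass = L/(kA) = 0.145/(0.049×35.6) = 0.08312 K/W
R_total = 0.08312 K/W
Q = ΔT / R_total = 134 / 0.08312

Q ≈ 1610 W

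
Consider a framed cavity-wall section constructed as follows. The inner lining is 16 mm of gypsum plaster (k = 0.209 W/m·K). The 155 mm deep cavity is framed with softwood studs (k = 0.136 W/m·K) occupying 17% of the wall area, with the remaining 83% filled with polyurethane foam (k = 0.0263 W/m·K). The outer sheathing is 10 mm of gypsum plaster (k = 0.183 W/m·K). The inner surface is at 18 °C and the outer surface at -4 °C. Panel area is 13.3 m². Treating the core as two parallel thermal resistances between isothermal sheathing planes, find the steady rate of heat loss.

Q ≈ 81.7 W

Sheathing layers in series; stud and cavity paths in parallel between them.
R_inner = 0.016/(0.209×13.3) = 0.005756 K/W
R_stud  = 0.155/(0.136×0.17×13.3) = 0.5041 K/W
R_cav   = 0.155/(0.0263×0.83×13.3) = 0.5339 K/W
1/R_core = 1/R_stud + 1/R_cav → R_core = 0.2593 K/W
R_outer = 0.01/(0.183×13.3) = 0.004109 K/W
R_total = 0.2691 K/W
Q = ΔT/R_total = 22/0.2691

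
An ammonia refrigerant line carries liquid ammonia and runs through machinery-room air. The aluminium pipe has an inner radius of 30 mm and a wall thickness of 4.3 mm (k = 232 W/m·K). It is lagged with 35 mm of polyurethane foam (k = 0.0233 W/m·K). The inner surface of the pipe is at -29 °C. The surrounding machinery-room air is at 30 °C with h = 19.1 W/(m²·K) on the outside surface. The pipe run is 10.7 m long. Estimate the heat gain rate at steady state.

Q ≈ 128 W

Cylindrical conduction, so R = ln(r₂/r₁)/(2πkL) per layer, in series:
R_aluminium pipe wall = ln(34.3/30)/(2π×232×10.7) = 8.588×10^-6 K/W
R_polyurethane foam = ln(69.3/34.3)/(2π×0.0233×10.7) = 0.449 K/W
R_outer film = 1/(h_o·2πr_oL) = 1/(19.1×2π×0.0693×10.7) = 0.01124 K/W
R_total = 0.4602 K/W
Q = ΔT/R_total = 59/0.4602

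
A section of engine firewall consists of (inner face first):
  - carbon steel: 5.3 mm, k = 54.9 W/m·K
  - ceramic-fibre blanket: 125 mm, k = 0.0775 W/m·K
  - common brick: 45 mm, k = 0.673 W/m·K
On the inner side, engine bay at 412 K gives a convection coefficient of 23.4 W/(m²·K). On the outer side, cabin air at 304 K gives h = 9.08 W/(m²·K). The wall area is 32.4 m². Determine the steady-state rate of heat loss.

Q ≈ 1910 W

Using the resistance-network approach (series):
R_inner film = 1/(h_i·A) = 1/(23.4×32.4) = 0.001319 K/W
R_carbon steel = L/(kA) = 0.0053/(54.9×32.4) = 2.98×10^-6 K/W
R_ceramic-fibre blanket = L/(kA) = 0.125/(0.0775×32.4) = 0.04978 K/W
R_common brick = L/(kA) = 0.045/(0.673×32.4) = 0.002064 K/W
R_outer film = 1/(h_o·A) = 1/(9.08×32.4) = 0.003399 K/W
R_total = 0.05657 K/W
Q = ΔT / R_total = 108 / 0.05657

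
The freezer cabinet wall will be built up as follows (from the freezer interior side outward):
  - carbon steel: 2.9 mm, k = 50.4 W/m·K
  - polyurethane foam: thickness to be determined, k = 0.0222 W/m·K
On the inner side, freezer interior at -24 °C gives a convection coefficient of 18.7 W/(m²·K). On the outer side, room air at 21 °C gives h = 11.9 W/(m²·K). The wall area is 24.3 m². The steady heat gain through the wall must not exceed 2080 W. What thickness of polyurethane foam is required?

Using the resistance-network approach (series):
R_inner film = 1/(h_i·A) = 1/(18.7×24.3) = 0.002201 K/W
R_carbon steel = L/(kA) = 0.0029/(50.4×24.3) = 2.368×10^-6 K/W
R_outer film = 1/(h_o·A) = 1/(11.9×24.3) = 0.003458 K/W
Sum of the known resistances R_other = 0.005661 K/W
Required total resistance R_tot = ΔT/Q_allow = 45/2080 = 0.02163 K/W
R_polyurethane foam = R_tot − R_other = 0.01597 K/W
L = R·k·A = 0.01597×0.0222×24.3

L ≈ 8.62 mm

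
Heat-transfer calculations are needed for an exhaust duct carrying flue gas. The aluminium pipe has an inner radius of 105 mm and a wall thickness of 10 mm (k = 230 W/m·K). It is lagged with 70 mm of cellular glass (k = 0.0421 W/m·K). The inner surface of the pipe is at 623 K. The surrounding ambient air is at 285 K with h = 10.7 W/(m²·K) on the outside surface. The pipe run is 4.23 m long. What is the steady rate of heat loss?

Q ≈ 761 W

Treating each annulus and film as a series resistance:
R_aluminium pipe wall = ln(115/105)/(2π×230×4.23) = 1.488×10^-5 K/W
R_cellular glass = ln(185/115)/(2π×0.0421×4.23) = 0.4249 K/W
R_outer film = 1/(h_o·2πr_oL) = 1/(10.7×2π×0.185×4.23) = 0.01901 K/W
R_total = 0.4439 K/W
Q = ΔT/R_total = 338/0.4439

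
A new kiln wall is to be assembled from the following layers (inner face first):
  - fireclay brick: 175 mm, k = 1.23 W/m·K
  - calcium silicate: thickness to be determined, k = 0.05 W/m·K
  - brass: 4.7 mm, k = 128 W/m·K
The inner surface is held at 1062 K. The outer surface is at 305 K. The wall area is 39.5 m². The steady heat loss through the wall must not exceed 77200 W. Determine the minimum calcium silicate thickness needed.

L ≈ 12.3 mm

Model the wall as resistances in series:
R_fireclay brick = L/(kA) = 0.175/(1.23×39.5) = 0.003602 K/W
R_brass = L/(kA) = 0.0047/(128×39.5) = 9.296×10^-7 K/W
Sum of the known resistances R_other = 0.003603 K/W
Required total resistance R_tot = ΔT/Q_allow = 757/77200 = 0.009806 K/W
R_calcium silicate = R_tot − R_other = 0.006203 K/W
L = R·k·A = 0.006203×0.05×39.5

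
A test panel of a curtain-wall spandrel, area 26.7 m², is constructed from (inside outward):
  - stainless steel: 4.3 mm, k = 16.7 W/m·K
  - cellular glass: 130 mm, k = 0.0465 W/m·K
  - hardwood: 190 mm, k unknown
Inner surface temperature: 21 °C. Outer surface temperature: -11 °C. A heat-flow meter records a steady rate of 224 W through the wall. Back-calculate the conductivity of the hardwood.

k ≈ 0.187 W/(m·K)

Thermal resistances in series:
R_stainless steel = L/(kA) = 0.0043/(16.7×26.7) = 9.644×10^-6 K/W
R_cellular glass = L/(kA) = 0.13/(0.0465×26.7) = 0.1047 K/W
Sum of known resistances R_other = 0.1047 K/W
Total R = ΔT/Q = 32/224 = 0.1429 K/W
R_hardwood = R_total − R_other = 0.03814 K/W
k = L/(R·A) = 0.19/(0.03814×26.7)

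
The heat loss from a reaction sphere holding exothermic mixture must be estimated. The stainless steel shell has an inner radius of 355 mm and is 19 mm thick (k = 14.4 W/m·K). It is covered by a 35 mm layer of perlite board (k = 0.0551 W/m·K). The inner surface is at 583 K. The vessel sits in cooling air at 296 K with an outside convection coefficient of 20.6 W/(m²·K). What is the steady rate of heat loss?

Q ≈ 810 W

Spherical conduction: R = (1/r_in − 1/r_out)/(4πk) per layer; series-sum.
R_stainless steel shell = (1/0.355 − 1/0.374)/(4π×14.4) = 7.908×10^-4 K/W
R_perlite board = (1/0.374 − 1/0.409)/(4π×0.0551) = 0.3305 K/W
R_outer film = 1/(h·4πr_o²) = 1/(20.6×4π×0.409²) = 0.02309 K/W
R_total = 0.3543 K/W
Q = ΔT/R_total = 287/0.3543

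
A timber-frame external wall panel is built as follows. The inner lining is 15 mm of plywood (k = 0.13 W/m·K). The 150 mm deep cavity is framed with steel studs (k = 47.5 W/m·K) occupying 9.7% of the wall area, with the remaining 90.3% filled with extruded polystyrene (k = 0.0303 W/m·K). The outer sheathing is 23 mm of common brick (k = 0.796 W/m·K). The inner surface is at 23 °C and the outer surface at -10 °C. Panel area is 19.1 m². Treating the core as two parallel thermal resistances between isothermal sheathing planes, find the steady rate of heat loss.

Q ≈ 3570 W

Sheathing layers in series; stud and cavity paths in parallel between them.
R_inner = 0.015/(0.13×19.1) = 0.006041 K/W
R_stud  = 0.15/(47.5×0.097×19.1) = 0.001704 K/W
R_cav   = 0.15/(0.0303×0.903×19.1) = 0.287 K/W
1/R_core = 1/R_stud + 1/R_cav → R_core = 0.001694 K/W
R_outer = 0.023/(0.796×19.1) = 0.001513 K/W
R_total = 0.009248 K/W
Q = ΔT/R_total = 33/0.009248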